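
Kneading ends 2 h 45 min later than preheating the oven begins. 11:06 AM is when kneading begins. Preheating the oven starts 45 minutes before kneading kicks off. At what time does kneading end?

Preheating the oven starts at 11:06 AM − 45 min = 10:21 AM.
Kneading ends at 10:21 AM + 165 min = 1:06 PM.

1:06 PM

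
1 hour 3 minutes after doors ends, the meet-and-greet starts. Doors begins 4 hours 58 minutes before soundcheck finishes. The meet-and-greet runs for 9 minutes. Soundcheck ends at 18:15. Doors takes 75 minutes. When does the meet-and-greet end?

15:44

Doors starts at 18:15 − 298 min = 13:17.
Doors ends at 13:17 + 75 min = 14:32.
The meet-and-greet starts at 14:32 + 63 min = 15:35.
The meet-and-greet ends at 15:35 + 9 min = 15:44.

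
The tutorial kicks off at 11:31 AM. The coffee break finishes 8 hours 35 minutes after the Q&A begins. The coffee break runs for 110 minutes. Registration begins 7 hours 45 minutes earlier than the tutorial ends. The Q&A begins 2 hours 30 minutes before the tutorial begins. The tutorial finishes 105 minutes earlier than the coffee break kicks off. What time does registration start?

The Q&A starts at 11:31 AM − 150 min = 9:01 AM.
The coffee break ends at 9:01 AM + 515 min = 5:36 PM.
The coffee break starts at 5:36 PM − 110 min = 3:46 PM.
The tutorial ends at 3:46 PM − 105 min = 2:01 PM.
Registration starts at 2:01 PM − 465 min = 6:16 AM.

6:16 AM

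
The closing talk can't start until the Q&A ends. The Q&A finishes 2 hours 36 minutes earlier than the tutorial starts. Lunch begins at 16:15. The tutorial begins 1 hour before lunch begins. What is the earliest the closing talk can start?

12:39

The tutorial starts at 16:15 − 60 min = 15:15.
The Q&A ends at 15:15 − 156 min = 12:39.
The closing talk is bounded by the Q&A, so the earliest it can start is 12:39.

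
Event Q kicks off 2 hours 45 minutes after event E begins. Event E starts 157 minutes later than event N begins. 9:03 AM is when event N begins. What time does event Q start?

2:25 PM

Event E starts at 9:03 AM + 157 min = 11:40 AM.
Event Q starts at 11:40 AM + 165 min = 2:25 PM.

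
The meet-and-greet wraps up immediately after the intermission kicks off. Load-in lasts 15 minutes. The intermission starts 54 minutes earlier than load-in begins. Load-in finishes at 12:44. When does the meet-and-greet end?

Load-in starts at 12:44 − 15 min = 12:29.
The intermission starts at 12:29 − 54 min = 11:35.
So the meet-and-greet ends at 11:35.

11:35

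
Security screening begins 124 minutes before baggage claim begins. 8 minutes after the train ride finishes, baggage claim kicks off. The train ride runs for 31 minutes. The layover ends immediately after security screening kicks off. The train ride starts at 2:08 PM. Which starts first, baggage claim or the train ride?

The train ride ends at 2:08 PM + 31 min = 2:39 PM.
Baggage claim starts at 2:39 PM + 8 min = 2:47 PM.
Baggage claim starts at 2:47 PM and the train ride starts at 2:08 PM, so the train ride is first.

the train ride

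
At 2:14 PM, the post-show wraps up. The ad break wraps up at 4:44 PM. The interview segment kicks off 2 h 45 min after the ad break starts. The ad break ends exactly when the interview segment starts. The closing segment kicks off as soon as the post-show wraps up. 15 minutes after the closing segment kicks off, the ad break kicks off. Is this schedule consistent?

No

The closing segment starts at 2:14 PM.
The ad break starts at 2:14 PM + 15 min = 2:29 PM.
The interview segment starts at 2:29 PM + 165 min = 5:14 PM.
So the ad break ends at 5:14 PM.
But the ad break is also said to end at 4:44 PM — a 30-minute conflict.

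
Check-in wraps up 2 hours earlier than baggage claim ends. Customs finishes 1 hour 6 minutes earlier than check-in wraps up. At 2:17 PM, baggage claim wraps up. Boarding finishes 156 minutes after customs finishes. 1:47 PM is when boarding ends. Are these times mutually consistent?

Yes

Check-in ends at 2:17 PM − 120 min = 12:17 PM.
Customs ends at 12:17 PM − 66 min = 11:11 AM.
Boarding ends at 11:11 AM + 156 min = 1:47 PM.
That matches the stated 1:47 PM, so the schedule is consistent.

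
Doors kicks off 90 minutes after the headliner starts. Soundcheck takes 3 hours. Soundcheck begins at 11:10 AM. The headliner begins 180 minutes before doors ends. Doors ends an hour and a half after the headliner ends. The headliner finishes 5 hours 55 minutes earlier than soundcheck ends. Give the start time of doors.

Soundcheck ends at 11:10 AM + 180 min = 2:10 PM.
The headliner ends at 2:10 PM − 355 min = 8:15 AM.
Doors ends at 8:15 AM + 90 min = 9:45 AM.
The headliner starts at 9:45 AM − 180 min = 6:45 AM.
Doors starts at 6:45 AM + 90 min = 8:15 AM.

8:15 AM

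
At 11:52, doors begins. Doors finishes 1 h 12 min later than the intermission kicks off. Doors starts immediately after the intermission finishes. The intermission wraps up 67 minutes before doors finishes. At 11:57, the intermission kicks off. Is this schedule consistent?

Doors ends at 11:57 + 72 min = 13:09.
The intermission ends at 13:09 − 67 min = 12:02.
So doors starts at 12:02.
But doors is also said to start at 11:52 — a 10-minute conflict.

No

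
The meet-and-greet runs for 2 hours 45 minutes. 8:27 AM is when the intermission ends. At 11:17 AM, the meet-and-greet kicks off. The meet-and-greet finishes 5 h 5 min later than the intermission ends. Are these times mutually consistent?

The meet-and-greet ends at 8:27 AM + 305 min = 1:32 PM.
The meet-and-greet starts at 1:32 PM − 165 min = 10:47 AM.
But the meet-and-greet is also said to start at 11:17 AM — a 30-minute conflict.

No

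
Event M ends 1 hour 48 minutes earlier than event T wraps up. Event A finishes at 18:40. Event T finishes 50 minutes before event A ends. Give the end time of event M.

Event T ends at 18:40 − 50 min = 17:50.
Event M ends at 17:50 − 108 min = 16:02.

16:02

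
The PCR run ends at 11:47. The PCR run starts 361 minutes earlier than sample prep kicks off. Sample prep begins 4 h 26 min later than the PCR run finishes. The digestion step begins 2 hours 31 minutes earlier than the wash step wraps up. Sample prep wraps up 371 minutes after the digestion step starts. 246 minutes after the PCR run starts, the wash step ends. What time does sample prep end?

17:58

Sample prep starts at 11:47 + 266 min = 16:13.
The PCR run starts at 16:13 − 361 min = 10:12.
The wash step ends at 10:12 + 246 min = 14:18.
The digestion step starts at 14:18 − 151 min = 11:47.
Sample prep ends at 11:47 + 371 min = 17:58.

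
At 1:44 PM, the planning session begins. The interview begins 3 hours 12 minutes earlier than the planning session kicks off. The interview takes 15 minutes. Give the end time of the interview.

The interview starts at 1:44 PM − 192 min = 10:32 AM.
The interview ends at 10:32 AM + 15 min = 10:47 AM.

10:47 AM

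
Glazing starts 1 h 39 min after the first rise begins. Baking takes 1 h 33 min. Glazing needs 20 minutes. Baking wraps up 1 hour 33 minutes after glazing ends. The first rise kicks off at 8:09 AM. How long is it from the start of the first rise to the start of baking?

Glazing starts at 8:09 AM + 99 min = 9:48 AM.
Glazing ends at 9:48 AM + 20 min = 10:08 AM.
Baking ends at 10:08 AM + 93 min = 11:41 AM.
Baking starts at 11:41 AM − 93 min = 10:08 AM.
From 8:09 AM to 10:08 AM is 1 hour 59 minutes.

1 hour 59 minutes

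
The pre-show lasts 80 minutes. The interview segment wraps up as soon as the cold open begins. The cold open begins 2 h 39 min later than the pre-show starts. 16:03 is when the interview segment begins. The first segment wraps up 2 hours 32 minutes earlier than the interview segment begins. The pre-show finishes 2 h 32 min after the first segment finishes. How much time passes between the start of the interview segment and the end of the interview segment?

The first segment ends at 16:03 − 152 min = 13:31.
The pre-show ends at 13:31 + 152 min = 16:03.
The pre-show starts at 16:03 − 80 min = 14:43.
The cold open starts at 14:43 + 159 min = 17:22.
So the interview segment ends at 17:22.
From 16:03 to 17:22 is 1 h 19 min.

1 h 19 min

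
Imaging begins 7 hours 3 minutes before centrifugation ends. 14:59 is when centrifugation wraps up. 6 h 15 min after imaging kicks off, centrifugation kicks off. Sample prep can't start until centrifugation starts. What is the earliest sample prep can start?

Imaging starts at 14:59 − 423 min = 07:56.
Centrifugation starts at 07:56 + 375 min = 14:11.
Sample prep is bounded by centrifugation, so the earliest it can start is 14:11.

14:11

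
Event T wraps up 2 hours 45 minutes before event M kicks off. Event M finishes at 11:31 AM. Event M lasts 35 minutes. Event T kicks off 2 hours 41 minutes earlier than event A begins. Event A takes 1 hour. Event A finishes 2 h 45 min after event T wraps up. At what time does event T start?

7:15 AM

Event M starts at 11:31 AM − 35 min = 10:56 AM.
Event T ends at 10:56 AM − 165 min = 8:11 AM.
Event A ends at 8:11 AM + 165 min = 10:56 AM.
Event A starts at 10:56 AM − 60 min = 9:56 AM.
Event T starts at 9:56 AM − 161 min = 7:15 AM.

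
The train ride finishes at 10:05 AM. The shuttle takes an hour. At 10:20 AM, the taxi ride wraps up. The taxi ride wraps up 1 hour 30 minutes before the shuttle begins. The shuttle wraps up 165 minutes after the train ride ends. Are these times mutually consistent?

Yes

The shuttle ends at 10:05 AM + 165 min = 12:50 PM.
The shuttle starts at 12:50 PM − 60 min = 11:50 AM.
The taxi ride ends at 11:50 AM − 90 min = 10:20 AM.
That matches the stated 10:20 AM, so the schedule is consistent.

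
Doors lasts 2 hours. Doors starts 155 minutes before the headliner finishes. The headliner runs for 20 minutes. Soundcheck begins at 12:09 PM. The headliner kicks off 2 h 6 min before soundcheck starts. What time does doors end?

The headliner starts at 12:09 PM − 126 min = 10:03 AM.
The headliner ends at 10:03 AM + 20 min = 10:23 AM.
Doors starts at 10:23 AM − 155 min = 7:48 AM.
Doors ends at 7:48 AM + 120 min = 9:48 AM.

9:48 AM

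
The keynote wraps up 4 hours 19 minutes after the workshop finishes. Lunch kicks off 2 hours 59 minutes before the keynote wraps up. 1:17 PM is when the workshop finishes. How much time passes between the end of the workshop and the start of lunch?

The keynote ends at 1:17 PM + 259 min = 5:36 PM.
Lunch starts at 5:36 PM − 179 min = 2:37 PM.
From 1:17 PM to 2:37 PM is 1 h 20 min.

1 h 20 min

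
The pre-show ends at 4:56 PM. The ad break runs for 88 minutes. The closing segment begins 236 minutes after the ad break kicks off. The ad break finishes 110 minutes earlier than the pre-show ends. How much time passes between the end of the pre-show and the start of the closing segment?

The ad break ends at 4:56 PM − 110 min = 3:06 PM.
The ad break starts at 3:06 PM − 88 min = 1:38 PM.
The closing segment starts at 1:38 PM + 236 min = 5:34 PM.
From 4:56 PM to 5:34 PM is 38 minutes.

38 minutes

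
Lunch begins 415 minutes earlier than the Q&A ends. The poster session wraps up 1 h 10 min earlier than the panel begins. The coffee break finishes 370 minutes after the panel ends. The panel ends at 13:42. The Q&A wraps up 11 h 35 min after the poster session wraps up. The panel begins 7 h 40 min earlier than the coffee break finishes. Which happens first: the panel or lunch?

the panel

The coffee break ends at 13:42 + 370 min = 19:52.
The panel starts at 19:52 − 460 min = 12:12.
The poster session ends at 12:12 − 70 min = 11:02.
The Q&A ends at 11:02 + 695 min = 22:37.
Lunch starts at 22:37 − 415 min = 15:42.
The panel starts at 12:12 and lunch starts at 15:42, so the panel is first.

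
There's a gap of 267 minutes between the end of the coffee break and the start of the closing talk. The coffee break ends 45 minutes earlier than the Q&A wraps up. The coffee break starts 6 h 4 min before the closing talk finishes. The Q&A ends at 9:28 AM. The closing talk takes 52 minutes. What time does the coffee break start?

The coffee break ends at 9:28 AM − 45 min = 8:43 AM.
The closing talk starts at 8:43 AM + 267 min = 1:10 PM.
The closing talk ends at 1:10 PM + 52 min = 2:02 PM.
The coffee break starts at 2:02 PM − 364 min = 7:58 AM.

7:58 AM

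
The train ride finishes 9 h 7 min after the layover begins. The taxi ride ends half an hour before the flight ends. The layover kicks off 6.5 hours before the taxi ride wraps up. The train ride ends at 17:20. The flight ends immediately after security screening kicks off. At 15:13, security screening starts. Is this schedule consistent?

The flight ends at 15:13.
The taxi ride ends at 15:13 − 30 min = 14:43.
The layover starts at 14:43 − 390 min = 08:13.
The train ride ends at 08:13 + 547 min = 17:20.
That matches the stated 17:20, so the schedule is consistent.

Yes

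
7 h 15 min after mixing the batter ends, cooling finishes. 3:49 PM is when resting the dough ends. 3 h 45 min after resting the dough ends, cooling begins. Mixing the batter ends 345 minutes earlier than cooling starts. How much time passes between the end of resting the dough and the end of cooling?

Cooling starts at 3:49 PM + 225 min = 7:34 PM.
Mixing the batter ends at 7:34 PM − 345 min = 1:49 PM.
Cooling ends at 1:49 PM + 435 min = 9:04 PM.
From 3:49 PM to 9:04 PM is 5 h 15 min.

5 h 15 min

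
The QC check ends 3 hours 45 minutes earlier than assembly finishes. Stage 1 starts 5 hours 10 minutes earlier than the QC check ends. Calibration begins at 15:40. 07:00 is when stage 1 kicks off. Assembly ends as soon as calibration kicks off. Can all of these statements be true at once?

Assembly ends at 15:40.
The QC check ends at 15:40 − 225 min = 11:55.
Stage 1 starts at 11:55 − 310 min = 06:45.
But stage 1 is also said to start at 07:00 — a 15-minute conflict.

No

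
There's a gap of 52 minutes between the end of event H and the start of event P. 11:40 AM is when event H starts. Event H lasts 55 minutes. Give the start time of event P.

1:27 PM

Event H ends at 11:40 AM + 55 min = 12:35 PM.
Event P starts at 12:35 PM + 52 min = 1:27 PM.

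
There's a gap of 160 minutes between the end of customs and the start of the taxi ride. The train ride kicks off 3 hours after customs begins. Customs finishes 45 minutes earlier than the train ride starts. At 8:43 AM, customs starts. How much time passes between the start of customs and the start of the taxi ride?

The train ride starts at 8:43 AM + 180 min = 11:43 AM.
Customs ends at 11:43 AM − 45 min = 10:58 AM.
The taxi ride starts at 10:58 AM + 160 min = 1:38 PM.
From 8:43 AM to 1:38 PM is 295 minutes.

295 minutes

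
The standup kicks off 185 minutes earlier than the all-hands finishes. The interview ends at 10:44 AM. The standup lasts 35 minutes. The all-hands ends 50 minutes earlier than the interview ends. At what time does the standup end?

The all-hands ends at 10:44 AM − 50 min = 9:54 AM.
The standup starts at 9:54 AM − 185 min = 6:49 AM.
The standup ends at 6:49 AM + 35 min = 7:24 AM.

7:24 AM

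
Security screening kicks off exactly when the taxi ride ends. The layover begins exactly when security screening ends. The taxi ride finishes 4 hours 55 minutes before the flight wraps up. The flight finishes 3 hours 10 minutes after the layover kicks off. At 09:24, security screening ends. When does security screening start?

The layover starts at 09:24.
The flight ends at 09:24 + 190 min = 12:34.
The taxi ride ends at 12:34 − 295 min = 07:39.
So security screening starts at 07:39.

07:39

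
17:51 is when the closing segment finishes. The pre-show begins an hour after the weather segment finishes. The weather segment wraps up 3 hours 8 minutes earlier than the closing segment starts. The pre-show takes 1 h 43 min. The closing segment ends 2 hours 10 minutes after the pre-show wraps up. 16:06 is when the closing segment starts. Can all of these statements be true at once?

The weather segment ends at 16:06 − 188 min = 12:58.
The pre-show starts at 12:58 + 60 min = 13:58.
The pre-show ends at 13:58 + 103 min = 15:41.
The closing segment ends at 15:41 + 130 min = 17:51.
That matches the stated 17:51, so the schedule is consistent.

Yes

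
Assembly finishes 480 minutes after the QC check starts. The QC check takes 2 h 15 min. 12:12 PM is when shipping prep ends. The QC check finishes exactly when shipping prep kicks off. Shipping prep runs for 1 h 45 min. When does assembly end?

4:12 PM

Shipping prep starts at 12:12 PM − 105 min = 10:27 AM.
So the QC check ends at 10:27 AM.
The QC check starts at 10:27 AM − 135 min = 8:12 AM.
Assembly ends at 8:12 AM + 480 min = 4:12 PM.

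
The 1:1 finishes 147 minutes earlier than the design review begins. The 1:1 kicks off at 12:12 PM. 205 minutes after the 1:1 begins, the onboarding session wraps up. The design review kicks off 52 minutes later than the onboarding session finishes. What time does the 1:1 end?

The onboarding session ends at 12:12 PM + 205 min = 3:37 PM.
The design review starts at 3:37 PM + 52 min = 4:29 PM.
The 1:1 ends at 4:29 PM − 147 min = 2:02 PM.

2:02 PM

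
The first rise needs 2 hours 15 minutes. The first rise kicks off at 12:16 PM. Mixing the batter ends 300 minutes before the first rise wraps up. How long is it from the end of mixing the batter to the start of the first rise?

2 h 45 min

The first rise ends at 12:16 PM + 135 min = 2:31 PM.
Mixing the batter ends at 2:31 PM − 300 min = 9:31 AM.
From 9:31 AM to 12:16 PM is 2 h 45 min.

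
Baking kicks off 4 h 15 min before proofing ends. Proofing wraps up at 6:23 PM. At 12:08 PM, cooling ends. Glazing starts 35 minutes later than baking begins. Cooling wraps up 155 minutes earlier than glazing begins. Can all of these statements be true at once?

Yes

Baking starts at 6:23 PM − 255 min = 2:08 PM.
Glazing starts at 2:08 PM + 35 min = 2:43 PM.
Cooling ends at 2:43 PM − 155 min = 12:08 PM.
That matches the stated 12:08 PM, so the schedule is consistent.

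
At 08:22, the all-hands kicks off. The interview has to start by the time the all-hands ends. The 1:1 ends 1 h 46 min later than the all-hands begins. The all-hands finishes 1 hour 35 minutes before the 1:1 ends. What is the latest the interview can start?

08:33

The 1:1 ends at 08:22 + 106 min = 10:08.
The all-hands ends at 10:08 − 95 min = 08:33.
The interview is bounded by the all-hands, so the latest it can start is 08:33.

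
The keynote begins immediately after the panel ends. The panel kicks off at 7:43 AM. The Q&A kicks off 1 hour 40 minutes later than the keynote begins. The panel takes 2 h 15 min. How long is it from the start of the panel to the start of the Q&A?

235 minutes

The panel ends at 7:43 AM + 135 min = 9:58 AM.
So the keynote starts at 9:58 AM.
The Q&A starts at 9:58 AM + 100 min = 11:38 AM.
From 7:43 AM to 11:38 AM is 235 minutes.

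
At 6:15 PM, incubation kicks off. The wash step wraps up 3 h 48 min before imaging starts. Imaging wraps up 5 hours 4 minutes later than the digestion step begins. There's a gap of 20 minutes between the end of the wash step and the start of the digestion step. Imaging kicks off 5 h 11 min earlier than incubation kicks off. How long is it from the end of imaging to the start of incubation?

Imaging starts at 6:15 PM − 311 min = 1:04 PM.
The wash step ends at 1:04 PM − 228 min = 9:16 AM.
The digestion step starts at 9:16 AM + 20 min = 9:36 AM.
Imaging ends at 9:36 AM + 304 min = 2:40 PM.
From 2:40 PM to 6:15 PM is 3 hours 35 minutes.

3 hours 35 minutes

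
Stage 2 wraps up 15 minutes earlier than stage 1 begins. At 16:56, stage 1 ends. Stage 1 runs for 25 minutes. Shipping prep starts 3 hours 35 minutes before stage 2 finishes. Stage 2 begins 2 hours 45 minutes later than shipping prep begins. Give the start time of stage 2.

15:26

Stage 1 starts at 16:56 − 25 min = 16:31.
Stage 2 ends at 16:31 − 15 min = 16:16.
Shipping prep starts at 16:16 − 215 min = 12:41.
Stage 2 starts at 12:41 + 165 min = 15:26.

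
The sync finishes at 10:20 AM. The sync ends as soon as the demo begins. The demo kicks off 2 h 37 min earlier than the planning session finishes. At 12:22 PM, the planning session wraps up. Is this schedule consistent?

No

The demo starts at 12:22 PM − 157 min = 9:45 AM.
So the sync ends at 9:45 AM.
But the sync is also said to end at 10:20 AM — a 35-minute conflict.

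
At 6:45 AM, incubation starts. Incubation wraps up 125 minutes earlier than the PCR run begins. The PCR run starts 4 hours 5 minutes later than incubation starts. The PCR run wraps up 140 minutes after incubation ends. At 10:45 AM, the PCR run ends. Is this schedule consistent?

No

The PCR run starts at 6:45 AM + 245 min = 10:50 AM.
Incubation ends at 10:50 AM − 125 min = 8:45 AM.
The PCR run ends at 8:45 AM + 140 min = 11:05 AM.
But the PCR run is also said to end at 10:45 AM — a 20-minute conflict.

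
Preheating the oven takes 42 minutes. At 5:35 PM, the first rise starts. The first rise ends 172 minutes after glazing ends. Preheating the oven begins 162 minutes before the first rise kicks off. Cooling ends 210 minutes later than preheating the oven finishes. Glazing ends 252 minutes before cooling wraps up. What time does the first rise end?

5:45 PM

Preheating the oven starts at 5:35 PM − 162 min = 2:53 PM.
Preheating the oven ends at 2:53 PM + 42 min = 3:35 PM.
Cooling ends at 3:35 PM + 210 min = 7:05 PM.
Glazing ends at 7:05 PM − 252 min = 2:53 PM.
The first rise ends at 2:53 PM + 172 min = 5:45 PM.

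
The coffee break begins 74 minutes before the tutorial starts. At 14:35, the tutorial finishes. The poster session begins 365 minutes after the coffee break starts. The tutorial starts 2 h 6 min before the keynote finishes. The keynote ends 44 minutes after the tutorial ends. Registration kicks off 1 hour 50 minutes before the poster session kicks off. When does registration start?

16:14

The keynote ends at 14:35 + 44 min = 15:19.
The tutorial starts at 15:19 − 126 min = 13:13.
The coffee break starts at 13:13 − 74 min = 11:59.
The poster session starts at 11:59 + 365 min = 18:04.
Registration starts at 18:04 − 110 min = 16:14.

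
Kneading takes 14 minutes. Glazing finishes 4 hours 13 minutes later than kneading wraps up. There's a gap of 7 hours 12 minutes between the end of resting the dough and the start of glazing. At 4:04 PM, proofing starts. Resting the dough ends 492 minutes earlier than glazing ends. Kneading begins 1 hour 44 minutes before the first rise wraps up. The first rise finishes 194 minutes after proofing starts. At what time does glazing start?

9:01 PM

The first rise ends at 4:04 PM + 194 min = 7:18 PM.
Kneading starts at 7:18 PM − 104 min = 5:34 PM.
Kneading ends at 5:34 PM + 14 min = 5:48 PM.
Glazing ends at 5:48 PM + 253 min = 10:01 PM.
Resting the dough ends at 10:01 PM − 492 min = 1:49 PM.
Glazing starts at 1:49 PM + 432 min = 9:01 PM.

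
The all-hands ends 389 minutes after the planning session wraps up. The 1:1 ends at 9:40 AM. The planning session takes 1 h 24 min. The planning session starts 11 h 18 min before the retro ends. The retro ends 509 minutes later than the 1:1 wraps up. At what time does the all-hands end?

The retro ends at 9:40 AM + 509 min = 6:09 PM.
The planning session starts at 6:09 PM − 678 min = 6:51 AM.
The planning session ends at 6:51 AM + 84 min = 8:15 AM.
The all-hands ends at 8:15 AM + 389 min = 2:44 PM.

2:44 PM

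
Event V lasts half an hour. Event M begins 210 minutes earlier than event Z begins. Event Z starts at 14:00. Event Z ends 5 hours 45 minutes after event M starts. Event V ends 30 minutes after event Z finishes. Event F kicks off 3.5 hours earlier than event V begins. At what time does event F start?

12:45

Event M starts at 14:00 − 210 min = 10:30.
Event Z ends at 10:30 + 345 min = 16:15.
Event V ends at 16:15 + 30 min = 16:45.
Event V starts at 16:45 − 30 min = 16:15.
Event F starts at 16:15 − 210 min = 12:45.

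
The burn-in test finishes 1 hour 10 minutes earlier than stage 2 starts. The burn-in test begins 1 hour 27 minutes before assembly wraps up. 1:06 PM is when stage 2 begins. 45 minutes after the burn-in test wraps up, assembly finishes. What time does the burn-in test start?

11:14 AM

The burn-in test ends at 1:06 PM − 70 min = 11:56 AM.
Assembly ends at 11:56 AM + 45 min = 12:41 PM.
The burn-in test starts at 12:41 PM − 87 min = 11:14 AM.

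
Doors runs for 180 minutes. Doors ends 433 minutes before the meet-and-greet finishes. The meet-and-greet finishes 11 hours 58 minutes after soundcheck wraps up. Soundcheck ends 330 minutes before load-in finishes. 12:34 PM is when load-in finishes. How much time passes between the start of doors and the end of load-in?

3 h 45 min

Soundcheck ends at 12:34 PM − 330 min = 7:04 AM.
The meet-and-greet ends at 7:04 AM + 718 min = 7:02 PM.
Doors ends at 7:02 PM − 433 min = 11:49 AM.
Doors starts at 11:49 AM − 180 min = 8:49 AM.
From 8:49 AM to 12:34 PM is 3 h 45 min.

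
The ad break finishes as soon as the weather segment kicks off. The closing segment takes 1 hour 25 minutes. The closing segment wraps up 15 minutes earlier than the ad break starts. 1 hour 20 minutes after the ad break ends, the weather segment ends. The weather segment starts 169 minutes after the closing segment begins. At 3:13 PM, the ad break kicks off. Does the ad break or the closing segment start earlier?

the closing segment

The closing segment ends at 3:13 PM − 15 min = 2:58 PM.
The closing segment starts at 2:58 PM − 85 min = 1:33 PM.
The ad break starts at 3:13 PM and the closing segment starts at 1:33 PM, so the closing segment is first.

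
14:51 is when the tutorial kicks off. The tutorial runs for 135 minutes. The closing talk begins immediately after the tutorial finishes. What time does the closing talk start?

The tutorial ends at 14:51 + 135 min = 17:06.
So the closing talk starts at 17:06.

17:06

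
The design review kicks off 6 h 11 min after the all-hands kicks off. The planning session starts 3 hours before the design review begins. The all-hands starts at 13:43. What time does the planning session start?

16:54

The design review starts at 13:43 + 371 min = 19:54.
The planning session starts at 19:54 − 180 min = 16:54.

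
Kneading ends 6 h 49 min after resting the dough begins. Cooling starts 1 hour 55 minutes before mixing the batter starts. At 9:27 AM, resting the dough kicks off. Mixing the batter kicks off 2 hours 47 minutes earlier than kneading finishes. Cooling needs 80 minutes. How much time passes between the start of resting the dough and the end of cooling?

3 hours 27 minutes

Kneading ends at 9:27 AM + 409 min = 4:16 PM.
Mixing the batter starts at 4:16 PM − 167 min = 1:29 PM.
Cooling starts at 1:29 PM − 115 min = 11:34 AM.
Cooling ends at 11:34 AM + 80 min = 12:54 PM.
From 9:27 AM to 12:54 PM is 3 hours 27 minutes.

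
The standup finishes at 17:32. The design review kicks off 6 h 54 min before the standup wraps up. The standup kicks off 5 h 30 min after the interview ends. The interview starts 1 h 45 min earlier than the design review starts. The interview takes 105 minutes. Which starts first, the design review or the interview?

the interview

The design review starts at 17:32 − 414 min = 10:38.
The interview starts at 10:38 − 105 min = 08:53.
The design review starts at 10:38 and the interview starts at 08:53, so the interview is first.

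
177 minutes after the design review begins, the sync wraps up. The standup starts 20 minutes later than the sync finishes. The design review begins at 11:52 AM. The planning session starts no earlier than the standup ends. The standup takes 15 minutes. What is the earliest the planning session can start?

The sync ends at 11:52 AM + 177 min = 2:49 PM.
The standup starts at 2:49 PM + 20 min = 3:09 PM.
The standup ends at 3:09 PM + 15 min = 3:24 PM.
The planning session is bounded by the standup, so the earliest it can start is 3:24 PM.

3:24 PM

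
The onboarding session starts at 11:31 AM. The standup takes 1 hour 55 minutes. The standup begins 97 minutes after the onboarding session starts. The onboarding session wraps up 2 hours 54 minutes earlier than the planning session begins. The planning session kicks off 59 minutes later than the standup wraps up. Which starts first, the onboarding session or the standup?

The standup starts at 11:31 AM + 97 min = 1:08 PM.
The onboarding session starts at 11:31 AM and the standup starts at 1:08 PM, so the onboarding session is first.

the onboarding session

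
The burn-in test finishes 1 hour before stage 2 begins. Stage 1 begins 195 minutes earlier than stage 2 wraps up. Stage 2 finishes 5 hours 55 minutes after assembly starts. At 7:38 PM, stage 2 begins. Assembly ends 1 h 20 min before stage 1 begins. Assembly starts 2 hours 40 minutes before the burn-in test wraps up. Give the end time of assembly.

5:18 PM

The burn-in test ends at 7:38 PM − 60 min = 6:38 PM.
Assembly starts at 6:38 PM − 160 min = 3:58 PM.
Stage 2 ends at 3:58 PM + 355 min = 9:53 PM.
Stage 1 starts at 9:53 PM − 195 min = 6:38 PM.
Assembly ends at 6:38 PM − 80 min = 5:18 PM.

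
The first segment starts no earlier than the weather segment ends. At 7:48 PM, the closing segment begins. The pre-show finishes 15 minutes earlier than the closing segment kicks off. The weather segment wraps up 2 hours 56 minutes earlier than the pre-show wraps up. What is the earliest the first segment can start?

The pre-show ends at 7:48 PM − 15 min = 7:33 PM.
The weather segment ends at 7:33 PM − 176 min = 4:37 PM.
The first segment is bounded by the weather segment, so the earliest it can start is 4:37 PM.

4:37 PM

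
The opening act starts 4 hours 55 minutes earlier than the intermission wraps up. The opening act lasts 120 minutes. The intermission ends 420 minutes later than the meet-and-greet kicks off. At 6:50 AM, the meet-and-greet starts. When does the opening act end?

The intermission ends at 6:50 AM + 420 min = 1:50 PM.
The opening act starts at 1:50 PM − 295 min = 8:55 AM.
The opening act ends at 8:55 AM + 120 min = 10:55 AM.

10:55 AM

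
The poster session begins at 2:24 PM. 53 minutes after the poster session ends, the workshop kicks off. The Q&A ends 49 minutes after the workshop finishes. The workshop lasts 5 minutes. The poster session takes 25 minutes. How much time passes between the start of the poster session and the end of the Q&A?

132 minutes

The poster session ends at 2:24 PM + 25 min = 2:49 PM.
The workshop starts at 2:49 PM + 53 min = 3:42 PM.
The workshop ends at 3:42 PM + 5 min = 3:47 PM.
The Q&A ends at 3:47 PM + 49 min = 4:36 PM.
From 2:24 PM to 4:36 PM is 132 minutes.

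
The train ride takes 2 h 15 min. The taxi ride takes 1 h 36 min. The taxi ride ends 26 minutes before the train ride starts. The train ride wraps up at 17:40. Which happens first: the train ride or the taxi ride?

The train ride starts at 17:40 − 135 min = 15:25.
The taxi ride ends at 15:25 − 26 min = 14:59.
The taxi ride starts at 14:59 − 96 min = 13:23.
The train ride starts at 15:25 and the taxi ride starts at 13:23, so the taxi ride is first.

the taxi ride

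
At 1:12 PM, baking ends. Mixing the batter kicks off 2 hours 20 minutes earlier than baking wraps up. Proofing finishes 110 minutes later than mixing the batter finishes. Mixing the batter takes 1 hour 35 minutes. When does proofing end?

Mixing the batter starts at 1:12 PM − 140 min = 10:52 AM.
Mixing the batter ends at 10:52 AM + 95 min = 12:27 PM.
Proofing ends at 12:27 PM + 110 min = 2:17 PM.

2:17 PM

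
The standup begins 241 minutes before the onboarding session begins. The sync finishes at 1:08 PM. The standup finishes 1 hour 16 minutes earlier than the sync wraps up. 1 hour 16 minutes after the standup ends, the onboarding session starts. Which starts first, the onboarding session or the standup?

the standup

The standup ends at 1:08 PM − 76 min = 11:52 AM.
The onboarding session starts at 11:52 AM + 76 min = 1:08 PM.
The standup starts at 1:08 PM − 241 min = 9:07 AM.
The onboarding session starts at 1:08 PM and the standup starts at 9:07 AM, so the standup is first.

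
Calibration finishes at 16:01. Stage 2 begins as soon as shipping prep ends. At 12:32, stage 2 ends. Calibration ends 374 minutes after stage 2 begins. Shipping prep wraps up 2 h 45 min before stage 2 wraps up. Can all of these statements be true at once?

Shipping prep ends at 12:32 − 165 min = 09:47.
So stage 2 starts at 09:47.
Calibration ends at 09:47 + 374 min = 16:01.
That matches the stated 16:01, so the schedule is consistent.

Yes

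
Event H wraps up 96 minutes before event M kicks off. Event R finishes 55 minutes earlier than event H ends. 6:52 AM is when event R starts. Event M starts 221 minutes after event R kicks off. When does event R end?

8:02 AM

Event M starts at 6:52 AM + 221 min = 10:33 AM.
Event H ends at 10:33 AM − 96 min = 8:57 AM.
Event R ends at 8:57 AM − 55 min = 8:02 AM.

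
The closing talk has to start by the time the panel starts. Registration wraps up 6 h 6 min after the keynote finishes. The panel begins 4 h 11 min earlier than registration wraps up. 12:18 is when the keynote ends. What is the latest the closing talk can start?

Registration ends at 12:18 + 366 min = 18:24.
The panel starts at 18:24 − 251 min = 14:13.
The closing talk is bounded by the panel, so the latest it can start is 14:13.

14:13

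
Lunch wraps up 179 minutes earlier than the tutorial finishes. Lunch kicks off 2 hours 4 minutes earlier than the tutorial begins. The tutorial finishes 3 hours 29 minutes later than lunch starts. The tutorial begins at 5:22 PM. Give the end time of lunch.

Lunch starts at 5:22 PM − 124 min = 3:18 PM.
The tutorial ends at 3:18 PM + 209 min = 6:47 PM.
Lunch ends at 6:47 PM − 179 min = 3:48 PM.

3:48 PM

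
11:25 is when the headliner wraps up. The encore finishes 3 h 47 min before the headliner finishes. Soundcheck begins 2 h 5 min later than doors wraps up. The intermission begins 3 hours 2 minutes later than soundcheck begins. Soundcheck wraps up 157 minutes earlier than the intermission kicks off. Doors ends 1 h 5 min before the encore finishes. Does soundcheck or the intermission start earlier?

soundcheck

The encore ends at 11:25 − 227 min = 07:38.
Doors ends at 07:38 − 65 min = 06:33.
Soundcheck starts at 06:33 + 125 min = 08:38.
The intermission starts at 08:38 + 182 min = 11:40.
Soundcheck starts at 08:38 and the intermission starts at 11:40, so soundcheck is first.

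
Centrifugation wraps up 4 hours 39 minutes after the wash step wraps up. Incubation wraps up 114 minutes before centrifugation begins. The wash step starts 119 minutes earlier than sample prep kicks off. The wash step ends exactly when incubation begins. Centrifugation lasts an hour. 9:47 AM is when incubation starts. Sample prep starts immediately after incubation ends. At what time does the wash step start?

9:33 AM

The wash step ends at 9:47 AM.
Centrifugation ends at 9:47 AM + 279 min = 2:26 PM.
Centrifugation starts at 2:26 PM − 60 min = 1:26 PM.
Incubation ends at 1:26 PM − 114 min = 11:32 AM.
So sample prep starts at 11:32 AM.
The wash step starts at 11:32 AM − 119 min = 9:33 AM.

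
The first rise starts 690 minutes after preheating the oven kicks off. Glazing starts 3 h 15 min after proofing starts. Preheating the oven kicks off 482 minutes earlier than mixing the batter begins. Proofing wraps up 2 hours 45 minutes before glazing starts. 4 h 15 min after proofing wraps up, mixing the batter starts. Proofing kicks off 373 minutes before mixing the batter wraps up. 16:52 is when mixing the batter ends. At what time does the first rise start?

Proofing starts at 16:52 − 373 min = 10:39.
Glazing starts at 10:39 + 195 min = 13:54.
Proofing ends at 13:54 − 165 min = 11:09.
Mixing the batter starts at 11:09 + 255 min = 15:24.
Preheating the oven starts at 15:24 − 482 min = 07:22.
The first rise starts at 07:22 + 690 min = 18:52.

18:52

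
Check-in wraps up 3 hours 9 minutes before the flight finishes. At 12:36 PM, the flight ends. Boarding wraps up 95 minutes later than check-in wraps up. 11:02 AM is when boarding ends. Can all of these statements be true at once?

Check-in ends at 12:36 PM − 189 min = 9:27 AM.
Boarding ends at 9:27 AM + 95 min = 11:02 AM.
That matches the stated 11:02 AM, so the schedule is consistent.

Yes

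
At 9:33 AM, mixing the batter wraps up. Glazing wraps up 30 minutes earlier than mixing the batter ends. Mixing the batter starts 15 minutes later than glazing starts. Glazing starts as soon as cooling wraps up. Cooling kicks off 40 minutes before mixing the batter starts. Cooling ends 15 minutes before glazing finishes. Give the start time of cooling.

8:23 AM

Glazing ends at 9:33 AM − 30 min = 9:03 AM.
Cooling ends at 9:03 AM − 15 min = 8:48 AM.
So glazing starts at 8:48 AM.
Mixing the batter starts at 8:48 AM + 15 min = 9:03 AM.
Cooling starts at 9:03 AM − 40 min = 8:23 AM.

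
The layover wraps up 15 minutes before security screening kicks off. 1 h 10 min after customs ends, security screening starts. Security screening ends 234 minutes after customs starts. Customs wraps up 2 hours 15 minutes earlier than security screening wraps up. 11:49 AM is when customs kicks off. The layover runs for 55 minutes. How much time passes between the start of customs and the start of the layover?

Security screening ends at 11:49 AM + 234 min = 3:43 PM.
Customs ends at 3:43 PM − 135 min = 1:28 PM.
Security screening starts at 1:28 PM + 70 min = 2:38 PM.
The layover ends at 2:38 PM − 15 min = 2:23 PM.
The layover starts at 2:23 PM − 55 min = 1:28 PM.
From 11:49 AM to 1:28 PM is 1 hour 39 minutes.

1 hour 39 minutes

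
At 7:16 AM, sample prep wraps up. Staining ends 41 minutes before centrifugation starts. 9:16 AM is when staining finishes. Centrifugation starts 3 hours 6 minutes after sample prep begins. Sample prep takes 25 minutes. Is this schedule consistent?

Sample prep starts at 7:16 AM − 25 min = 6:51 AM.
Centrifugation starts at 6:51 AM + 186 min = 9:57 AM.
Staining ends at 9:57 AM − 41 min = 9:16 AM.
That matches the stated 9:16 AM, so the schedule is consistent.

Yes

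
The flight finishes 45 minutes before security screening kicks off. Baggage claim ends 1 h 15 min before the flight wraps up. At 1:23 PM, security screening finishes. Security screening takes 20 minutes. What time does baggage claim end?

Security screening starts at 1:23 PM − 20 min = 1:03 PM.
The flight ends at 1:03 PM − 45 min = 12:18 PM.
Baggage claim ends at 12:18 PM − 75 min = 11:03 AM.

11:03 AM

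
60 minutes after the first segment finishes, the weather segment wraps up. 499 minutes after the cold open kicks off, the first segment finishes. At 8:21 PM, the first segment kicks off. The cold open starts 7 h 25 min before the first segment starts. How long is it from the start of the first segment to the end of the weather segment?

The cold open starts at 8:21 PM − 445 min = 12:56 PM.
The first segment ends at 12:56 PM + 499 min = 9:15 PM.
The weather segment ends at 9:15 PM + 60 min = 10:15 PM.
From 8:21 PM to 10:15 PM is 1 hour 54 minutes.

1 hour 54 minutes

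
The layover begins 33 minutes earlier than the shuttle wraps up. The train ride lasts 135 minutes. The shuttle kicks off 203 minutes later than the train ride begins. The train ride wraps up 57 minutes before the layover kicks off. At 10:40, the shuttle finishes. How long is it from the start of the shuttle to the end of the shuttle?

22 minutes

The layover starts at 10:40 − 33 min = 10:07.
The train ride ends at 10:07 − 57 min = 09:10.
The train ride starts at 09:10 − 135 min = 06:55.
The shuttle starts at 06:55 + 203 min = 10:18.
From 10:18 to 10:40 is 22 minutes.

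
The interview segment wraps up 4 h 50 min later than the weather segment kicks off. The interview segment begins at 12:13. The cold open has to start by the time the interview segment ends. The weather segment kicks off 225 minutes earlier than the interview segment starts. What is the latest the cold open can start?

The weather segment starts at 12:13 − 225 min = 08:28.
The interview segment ends at 08:28 + 290 min = 13:18.
The cold open is bounded by the interview segment, so the latest it can start is 13:18.

13:18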